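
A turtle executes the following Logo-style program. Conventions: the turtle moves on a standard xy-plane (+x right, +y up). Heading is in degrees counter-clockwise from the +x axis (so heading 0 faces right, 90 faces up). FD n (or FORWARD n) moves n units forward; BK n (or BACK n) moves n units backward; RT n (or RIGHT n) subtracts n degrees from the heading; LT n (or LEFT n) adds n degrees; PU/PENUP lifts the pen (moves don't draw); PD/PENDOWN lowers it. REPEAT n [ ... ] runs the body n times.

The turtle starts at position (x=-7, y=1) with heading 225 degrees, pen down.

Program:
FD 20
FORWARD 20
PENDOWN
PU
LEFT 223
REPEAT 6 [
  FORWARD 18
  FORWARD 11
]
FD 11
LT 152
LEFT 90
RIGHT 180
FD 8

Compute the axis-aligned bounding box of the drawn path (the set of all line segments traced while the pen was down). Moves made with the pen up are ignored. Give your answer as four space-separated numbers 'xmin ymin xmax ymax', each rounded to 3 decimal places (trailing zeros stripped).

Executing turtle program step by step:
Start: pos=(-7,1), heading=225, pen down
FD 20: (-7,1) -> (-21.142,-13.142) [heading=225, draw]
FD 20: (-21.142,-13.142) -> (-35.284,-27.284) [heading=225, draw]
PD: pen down
PU: pen up
LT 223: heading 225 -> 88
REPEAT 6 [
  -- iteration 1/6 --
  FD 18: (-35.284,-27.284) -> (-34.656,-9.295) [heading=88, move]
  FD 11: (-34.656,-9.295) -> (-34.272,1.698) [heading=88, move]
  -- iteration 2/6 --
  FD 18: (-34.272,1.698) -> (-33.644,19.687) [heading=88, move]
  FD 11: (-33.644,19.687) -> (-33.26,30.68) [heading=88, move]
  -- iteration 3/6 --
  FD 18: (-33.26,30.68) -> (-32.632,48.669) [heading=88, move]
  FD 11: (-32.632,48.669) -> (-32.248,59.663) [heading=88, move]
  -- iteration 4/6 --
  FD 18: (-32.248,59.663) -> (-31.62,77.652) [heading=88, move]
  FD 11: (-31.62,77.652) -> (-31.236,88.645) [heading=88, move]
  -- iteration 5/6 --
  FD 18: (-31.236,88.645) -> (-30.608,106.634) [heading=88, move]
  FD 11: (-30.608,106.634) -> (-30.224,117.627) [heading=88, move]
  -- iteration 6/6 --
  FD 18: (-30.224,117.627) -> (-29.596,135.616) [heading=88, move]
  FD 11: (-29.596,135.616) -> (-29.212,146.61) [heading=88, move]
]
FD 11: (-29.212,146.61) -> (-28.828,157.603) [heading=88, move]
LT 152: heading 88 -> 240
LT 90: heading 240 -> 330
RT 180: heading 330 -> 150
FD 8: (-28.828,157.603) -> (-35.756,161.603) [heading=150, move]
Final: pos=(-35.756,161.603), heading=150, 2 segment(s) drawn

Segment endpoints: x in {-35.284, -21.142, -7}, y in {-27.284, -13.142, 1}
xmin=-35.284, ymin=-27.284, xmax=-7, ymax=1

Answer: -35.284 -27.284 -7 1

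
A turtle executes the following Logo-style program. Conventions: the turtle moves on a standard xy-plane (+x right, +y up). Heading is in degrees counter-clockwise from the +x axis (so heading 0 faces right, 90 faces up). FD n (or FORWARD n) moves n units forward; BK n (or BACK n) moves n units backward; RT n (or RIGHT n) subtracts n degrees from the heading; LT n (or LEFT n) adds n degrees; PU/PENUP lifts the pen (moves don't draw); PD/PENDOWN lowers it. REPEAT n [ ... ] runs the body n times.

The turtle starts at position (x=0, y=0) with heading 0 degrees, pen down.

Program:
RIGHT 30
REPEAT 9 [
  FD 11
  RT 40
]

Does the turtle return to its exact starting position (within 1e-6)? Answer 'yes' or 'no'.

Answer: yes

Derivation:
Executing turtle program step by step:
Start: pos=(0,0), heading=0, pen down
RT 30: heading 0 -> 330
REPEAT 9 [
  -- iteration 1/9 --
  FD 11: (0,0) -> (9.526,-5.5) [heading=330, draw]
  RT 40: heading 330 -> 290
  -- iteration 2/9 --
  FD 11: (9.526,-5.5) -> (13.289,-15.837) [heading=290, draw]
  RT 40: heading 290 -> 250
  -- iteration 3/9 --
  FD 11: (13.289,-15.837) -> (9.526,-26.173) [heading=250, draw]
  RT 40: heading 250 -> 210
  -- iteration 4/9 --
  FD 11: (9.526,-26.173) -> (0,-31.673) [heading=210, draw]
  RT 40: heading 210 -> 170
  -- iteration 5/9 --
  FD 11: (0,-31.673) -> (-10.833,-29.763) [heading=170, draw]
  RT 40: heading 170 -> 130
  -- iteration 6/9 --
  FD 11: (-10.833,-29.763) -> (-17.904,-21.337) [heading=130, draw]
  RT 40: heading 130 -> 90
  -- iteration 7/9 --
  FD 11: (-17.904,-21.337) -> (-17.904,-10.337) [heading=90, draw]
  RT 40: heading 90 -> 50
  -- iteration 8/9 --
  FD 11: (-17.904,-10.337) -> (-10.833,-1.91) [heading=50, draw]
  RT 40: heading 50 -> 10
  -- iteration 9/9 --
  FD 11: (-10.833,-1.91) -> (0,0) [heading=10, draw]
  RT 40: heading 10 -> 330
]
Final: pos=(0,0), heading=330, 9 segment(s) drawn

Start position: (0, 0)
Final position: (0, 0)
Distance = 0; < 1e-6 -> CLOSED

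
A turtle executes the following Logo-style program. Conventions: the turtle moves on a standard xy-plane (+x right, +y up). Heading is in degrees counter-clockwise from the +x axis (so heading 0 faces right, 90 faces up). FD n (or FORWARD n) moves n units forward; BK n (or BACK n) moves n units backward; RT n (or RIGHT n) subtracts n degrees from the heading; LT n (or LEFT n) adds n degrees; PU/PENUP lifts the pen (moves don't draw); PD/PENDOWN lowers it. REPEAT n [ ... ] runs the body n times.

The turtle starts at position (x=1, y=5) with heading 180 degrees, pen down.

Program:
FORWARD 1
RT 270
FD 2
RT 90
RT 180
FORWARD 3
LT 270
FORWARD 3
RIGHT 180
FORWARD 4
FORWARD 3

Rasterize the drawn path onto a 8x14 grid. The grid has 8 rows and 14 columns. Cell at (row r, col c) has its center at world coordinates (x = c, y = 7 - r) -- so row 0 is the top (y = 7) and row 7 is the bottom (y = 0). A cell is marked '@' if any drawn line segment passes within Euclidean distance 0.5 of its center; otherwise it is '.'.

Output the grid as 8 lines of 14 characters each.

Answer: ...@..........
...@..........
@@.@..........
@..@..........
@@@@..........
...@..........
...@..........
...@..........

Derivation:
Segment 0: (1,5) -> (0,5)
Segment 1: (0,5) -> (0,3)
Segment 2: (0,3) -> (3,3)
Segment 3: (3,3) -> (3,0)
Segment 4: (3,0) -> (3,4)
Segment 5: (3,4) -> (3,7)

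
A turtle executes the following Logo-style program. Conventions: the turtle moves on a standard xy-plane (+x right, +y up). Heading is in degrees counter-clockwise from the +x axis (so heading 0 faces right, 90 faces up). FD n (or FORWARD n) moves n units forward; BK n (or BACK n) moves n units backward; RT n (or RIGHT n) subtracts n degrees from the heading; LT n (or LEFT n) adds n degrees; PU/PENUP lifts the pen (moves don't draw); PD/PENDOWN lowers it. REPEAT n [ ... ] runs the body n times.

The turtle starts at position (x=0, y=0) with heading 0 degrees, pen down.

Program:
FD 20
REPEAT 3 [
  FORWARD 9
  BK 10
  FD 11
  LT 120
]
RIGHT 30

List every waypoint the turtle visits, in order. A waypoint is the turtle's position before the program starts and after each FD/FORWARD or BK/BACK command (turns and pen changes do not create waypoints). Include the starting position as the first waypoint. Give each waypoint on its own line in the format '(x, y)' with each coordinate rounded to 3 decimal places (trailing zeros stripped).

Answer: (0, 0)
(20, 0)
(29, 0)
(19, 0)
(30, 0)
(25.5, 7.794)
(30.5, -0.866)
(25, 8.66)
(20.5, 0.866)
(25.5, 9.526)
(20, 0)

Derivation:
Executing turtle program step by step:
Start: pos=(0,0), heading=0, pen down
FD 20: (0,0) -> (20,0) [heading=0, draw]
REPEAT 3 [
  -- iteration 1/3 --
  FD 9: (20,0) -> (29,0) [heading=0, draw]
  BK 10: (29,0) -> (19,0) [heading=0, draw]
  FD 11: (19,0) -> (30,0) [heading=0, draw]
  LT 120: heading 0 -> 120
  -- iteration 2/3 --
  FD 9: (30,0) -> (25.5,7.794) [heading=120, draw]
  BK 10: (25.5,7.794) -> (30.5,-0.866) [heading=120, draw]
  FD 11: (30.5,-0.866) -> (25,8.66) [heading=120, draw]
  LT 120: heading 120 -> 240
  -- iteration 3/3 --
  FD 9: (25,8.66) -> (20.5,0.866) [heading=240, draw]
  BK 10: (20.5,0.866) -> (25.5,9.526) [heading=240, draw]
  FD 11: (25.5,9.526) -> (20,0) [heading=240, draw]
  LT 120: heading 240 -> 0
]
RT 30: heading 0 -> 330
Final: pos=(20,0), heading=330, 10 segment(s) drawn
Waypoints (11 total):
(0, 0)
(20, 0)
(29, 0)
(19, 0)
(30, 0)
(25.5, 7.794)
(30.5, -0.866)
(25, 8.66)
(20.5, 0.866)
(25.5, 9.526)
(20, 0)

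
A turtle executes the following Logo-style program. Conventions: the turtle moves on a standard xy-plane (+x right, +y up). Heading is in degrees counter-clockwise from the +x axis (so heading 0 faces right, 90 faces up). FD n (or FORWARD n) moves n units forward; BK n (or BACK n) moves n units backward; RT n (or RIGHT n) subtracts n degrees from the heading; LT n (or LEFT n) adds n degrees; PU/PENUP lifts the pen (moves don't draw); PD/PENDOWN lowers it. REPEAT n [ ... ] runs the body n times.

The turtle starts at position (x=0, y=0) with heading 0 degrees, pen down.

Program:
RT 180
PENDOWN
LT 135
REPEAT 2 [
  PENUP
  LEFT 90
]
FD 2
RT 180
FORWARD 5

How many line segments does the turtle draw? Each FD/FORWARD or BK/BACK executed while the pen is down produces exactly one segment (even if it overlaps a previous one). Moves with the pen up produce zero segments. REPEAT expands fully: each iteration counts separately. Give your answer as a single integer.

Answer: 0

Derivation:
Executing turtle program step by step:
Start: pos=(0,0), heading=0, pen down
RT 180: heading 0 -> 180
PD: pen down
LT 135: heading 180 -> 315
REPEAT 2 [
  -- iteration 1/2 --
  PU: pen up
  LT 90: heading 315 -> 45
  -- iteration 2/2 --
  PU: pen up
  LT 90: heading 45 -> 135
]
FD 2: (0,0) -> (-1.414,1.414) [heading=135, move]
RT 180: heading 135 -> 315
FD 5: (-1.414,1.414) -> (2.121,-2.121) [heading=315, move]
Final: pos=(2.121,-2.121), heading=315, 0 segment(s) drawn
Segments drawn: 0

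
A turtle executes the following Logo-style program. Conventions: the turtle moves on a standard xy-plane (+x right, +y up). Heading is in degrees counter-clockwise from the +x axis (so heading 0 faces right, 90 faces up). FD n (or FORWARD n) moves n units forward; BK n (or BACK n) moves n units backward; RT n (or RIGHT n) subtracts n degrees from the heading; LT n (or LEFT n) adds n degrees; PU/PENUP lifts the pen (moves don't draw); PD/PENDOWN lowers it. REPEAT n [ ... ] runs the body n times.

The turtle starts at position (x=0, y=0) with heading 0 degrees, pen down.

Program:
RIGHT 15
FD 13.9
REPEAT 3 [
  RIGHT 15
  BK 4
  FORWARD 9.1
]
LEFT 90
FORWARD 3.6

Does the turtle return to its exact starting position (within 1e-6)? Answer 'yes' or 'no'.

Answer: no

Derivation:
Executing turtle program step by step:
Start: pos=(0,0), heading=0, pen down
RT 15: heading 0 -> 345
FD 13.9: (0,0) -> (13.426,-3.598) [heading=345, draw]
REPEAT 3 [
  -- iteration 1/3 --
  RT 15: heading 345 -> 330
  BK 4: (13.426,-3.598) -> (9.962,-1.598) [heading=330, draw]
  FD 9.1: (9.962,-1.598) -> (17.843,-6.148) [heading=330, draw]
  -- iteration 2/3 --
  RT 15: heading 330 -> 315
  BK 4: (17.843,-6.148) -> (15.015,-3.319) [heading=315, draw]
  FD 9.1: (15.015,-3.319) -> (21.449,-9.754) [heading=315, draw]
  -- iteration 3/3 --
  RT 15: heading 315 -> 300
  BK 4: (21.449,-9.754) -> (19.449,-6.29) [heading=300, draw]
  FD 9.1: (19.449,-6.29) -> (23.999,-14.171) [heading=300, draw]
]
LT 90: heading 300 -> 30
FD 3.6: (23.999,-14.171) -> (27.117,-12.371) [heading=30, draw]
Final: pos=(27.117,-12.371), heading=30, 8 segment(s) drawn

Start position: (0, 0)
Final position: (27.117, -12.371)
Distance = 29.805; >= 1e-6 -> NOT closed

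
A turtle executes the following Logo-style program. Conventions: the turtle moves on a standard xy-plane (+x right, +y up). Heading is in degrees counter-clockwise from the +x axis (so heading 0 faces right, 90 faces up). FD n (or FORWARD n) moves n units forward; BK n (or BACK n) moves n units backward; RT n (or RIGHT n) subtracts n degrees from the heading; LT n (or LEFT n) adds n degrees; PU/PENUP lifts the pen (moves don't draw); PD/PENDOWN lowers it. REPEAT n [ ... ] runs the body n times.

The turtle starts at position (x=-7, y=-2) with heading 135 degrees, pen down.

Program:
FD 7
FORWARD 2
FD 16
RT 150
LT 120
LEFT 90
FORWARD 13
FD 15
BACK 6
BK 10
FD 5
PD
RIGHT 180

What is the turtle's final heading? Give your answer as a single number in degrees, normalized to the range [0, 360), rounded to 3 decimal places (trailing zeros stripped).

Executing turtle program step by step:
Start: pos=(-7,-2), heading=135, pen down
FD 7: (-7,-2) -> (-11.95,2.95) [heading=135, draw]
FD 2: (-11.95,2.95) -> (-13.364,4.364) [heading=135, draw]
FD 16: (-13.364,4.364) -> (-24.678,15.678) [heading=135, draw]
RT 150: heading 135 -> 345
LT 120: heading 345 -> 105
LT 90: heading 105 -> 195
FD 13: (-24.678,15.678) -> (-37.235,12.313) [heading=195, draw]
FD 15: (-37.235,12.313) -> (-51.724,8.431) [heading=195, draw]
BK 6: (-51.724,8.431) -> (-45.928,9.984) [heading=195, draw]
BK 10: (-45.928,9.984) -> (-36.269,12.572) [heading=195, draw]
FD 5: (-36.269,12.572) -> (-41.098,11.278) [heading=195, draw]
PD: pen down
RT 180: heading 195 -> 15
Final: pos=(-41.098,11.278), heading=15, 8 segment(s) drawn

Answer: 15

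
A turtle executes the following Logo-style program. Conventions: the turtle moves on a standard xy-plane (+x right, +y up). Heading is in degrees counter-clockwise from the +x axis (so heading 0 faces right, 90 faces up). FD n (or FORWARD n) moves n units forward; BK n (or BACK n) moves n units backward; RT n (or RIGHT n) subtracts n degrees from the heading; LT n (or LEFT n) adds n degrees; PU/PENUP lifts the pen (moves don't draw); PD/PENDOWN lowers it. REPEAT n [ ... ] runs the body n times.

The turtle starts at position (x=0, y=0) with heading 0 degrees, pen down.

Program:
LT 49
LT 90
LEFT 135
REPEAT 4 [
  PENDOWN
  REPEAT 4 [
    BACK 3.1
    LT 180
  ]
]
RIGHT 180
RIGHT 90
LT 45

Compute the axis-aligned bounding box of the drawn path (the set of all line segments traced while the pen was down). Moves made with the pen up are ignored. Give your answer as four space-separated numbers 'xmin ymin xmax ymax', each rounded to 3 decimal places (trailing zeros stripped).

Answer: -0.216 0 0 3.092

Derivation:
Executing turtle program step by step:
Start: pos=(0,0), heading=0, pen down
LT 49: heading 0 -> 49
LT 90: heading 49 -> 139
LT 135: heading 139 -> 274
REPEAT 4 [
  -- iteration 1/4 --
  PD: pen down
  REPEAT 4 [
    -- iteration 1/4 --
    BK 3.1: (0,0) -> (-0.216,3.092) [heading=274, draw]
    LT 180: heading 274 -> 94
    -- iteration 2/4 --
    BK 3.1: (-0.216,3.092) -> (0,0) [heading=94, draw]
    LT 180: heading 94 -> 274
    -- iteration 3/4 --
    BK 3.1: (0,0) -> (-0.216,3.092) [heading=274, draw]
    LT 180: heading 274 -> 94
    -- iteration 4/4 --
    BK 3.1: (-0.216,3.092) -> (0,0) [heading=94, draw]
    LT 180: heading 94 -> 274
  ]
  -- iteration 2/4 --
  PD: pen down
  REPEAT 4 [
    -- iteration 1/4 --
    BK 3.1: (0,0) -> (-0.216,3.092) [heading=274, draw]
    LT 180: heading 274 -> 94
    -- iteration 2/4 --
    BK 3.1: (-0.216,3.092) -> (0,0) [heading=94, draw]
    LT 180: heading 94 -> 274
    -- iteration 3/4 --
    BK 3.1: (0,0) -> (-0.216,3.092) [heading=274, draw]
    LT 180: heading 274 -> 94
    -- iteration 4/4 --
    BK 3.1: (-0.216,3.092) -> (0,0) [heading=94, draw]
    LT 180: heading 94 -> 274
  ]
  -- iteration 3/4 --
  PD: pen down
  REPEAT 4 [
    -- iteration 1/4 --
    BK 3.1: (0,0) -> (-0.216,3.092) [heading=274, draw]
    LT 180: heading 274 -> 94
    -- iteration 2/4 --
    BK 3.1: (-0.216,3.092) -> (0,0) [heading=94, draw]
    LT 180: heading 94 -> 274
    -- iteration 3/4 --
    BK 3.1: (0,0) -> (-0.216,3.092) [heading=274, draw]
    LT 180: heading 274 -> 94
    -- iteration 4/4 --
    BK 3.1: (-0.216,3.092) -> (0,0) [heading=94, draw]
    LT 180: heading 94 -> 274
  ]
  -- iteration 4/4 --
  PD: pen down
  REPEAT 4 [
    -- iteration 1/4 --
    BK 3.1: (0,0) -> (-0.216,3.092) [heading=274, draw]
    LT 180: heading 274 -> 94
    -- iteration 2/4 --
    BK 3.1: (-0.216,3.092) -> (0,0) [heading=94, draw]
    LT 180: heading 94 -> 274
    -- iteration 3/4 --
    BK 3.1: (0,0) -> (-0.216,3.092) [heading=274, draw]
    LT 180: heading 274 -> 94
    -- iteration 4/4 --
    BK 3.1: (-0.216,3.092) -> (0,0) [heading=94, draw]
    LT 180: heading 94 -> 274
  ]
]
RT 180: heading 274 -> 94
RT 90: heading 94 -> 4
LT 45: heading 4 -> 49
Final: pos=(0,0), heading=49, 16 segment(s) drawn

Segment endpoints: x in {-0.216, -0.216, -0.216, -0.216, -0.216, -0.216, -0.216, -0.216, 0, 0, 0, 0, 0, 0, 0, 0, 0}, y in {0, 0, 0, 0, 3.092, 3.092, 3.092}
xmin=-0.216, ymin=0, xmax=0, ymax=3.092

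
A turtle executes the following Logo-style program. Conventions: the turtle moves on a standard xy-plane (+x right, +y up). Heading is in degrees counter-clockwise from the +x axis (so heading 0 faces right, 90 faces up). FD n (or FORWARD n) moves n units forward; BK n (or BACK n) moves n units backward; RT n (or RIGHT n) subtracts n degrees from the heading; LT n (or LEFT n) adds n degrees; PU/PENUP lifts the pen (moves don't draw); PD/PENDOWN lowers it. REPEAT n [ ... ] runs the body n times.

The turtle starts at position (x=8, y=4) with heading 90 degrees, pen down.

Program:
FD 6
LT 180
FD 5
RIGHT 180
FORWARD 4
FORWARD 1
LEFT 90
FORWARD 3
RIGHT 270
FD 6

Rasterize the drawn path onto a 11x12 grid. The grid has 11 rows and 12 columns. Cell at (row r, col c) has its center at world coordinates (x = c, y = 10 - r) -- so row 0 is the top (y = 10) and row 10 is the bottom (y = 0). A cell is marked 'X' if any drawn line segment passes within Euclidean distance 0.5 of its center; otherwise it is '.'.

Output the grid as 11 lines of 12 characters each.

Segment 0: (8,4) -> (8,10)
Segment 1: (8,10) -> (8,5)
Segment 2: (8,5) -> (8,9)
Segment 3: (8,9) -> (8,10)
Segment 4: (8,10) -> (5,10)
Segment 5: (5,10) -> (5,4)

Answer: .....XXXX...
.....X..X...
.....X..X...
.....X..X...
.....X..X...
.....X..X...
.....X..X...
............
............
............
............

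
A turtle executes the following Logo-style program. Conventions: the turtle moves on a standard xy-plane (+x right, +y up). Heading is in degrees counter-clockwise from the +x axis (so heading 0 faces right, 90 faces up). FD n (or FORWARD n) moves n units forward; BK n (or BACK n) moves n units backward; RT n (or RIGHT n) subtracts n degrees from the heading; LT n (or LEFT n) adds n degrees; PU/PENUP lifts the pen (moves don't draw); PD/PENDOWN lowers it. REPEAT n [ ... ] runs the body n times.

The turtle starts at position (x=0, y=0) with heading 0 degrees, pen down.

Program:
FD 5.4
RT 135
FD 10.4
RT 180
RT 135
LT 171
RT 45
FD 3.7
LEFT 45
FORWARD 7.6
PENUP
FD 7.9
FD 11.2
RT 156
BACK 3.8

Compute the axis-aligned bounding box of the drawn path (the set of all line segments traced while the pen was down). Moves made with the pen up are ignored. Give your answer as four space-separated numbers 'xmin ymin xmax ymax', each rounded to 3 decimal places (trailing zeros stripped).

Answer: -1.954 -7.354 5.4 2.327

Derivation:
Executing turtle program step by step:
Start: pos=(0,0), heading=0, pen down
FD 5.4: (0,0) -> (5.4,0) [heading=0, draw]
RT 135: heading 0 -> 225
FD 10.4: (5.4,0) -> (-1.954,-7.354) [heading=225, draw]
RT 180: heading 225 -> 45
RT 135: heading 45 -> 270
LT 171: heading 270 -> 81
RT 45: heading 81 -> 36
FD 3.7: (-1.954,-7.354) -> (1.039,-5.179) [heading=36, draw]
LT 45: heading 36 -> 81
FD 7.6: (1.039,-5.179) -> (2.228,2.327) [heading=81, draw]
PU: pen up
FD 7.9: (2.228,2.327) -> (3.464,10.13) [heading=81, move]
FD 11.2: (3.464,10.13) -> (5.216,21.192) [heading=81, move]
RT 156: heading 81 -> 285
BK 3.8: (5.216,21.192) -> (4.233,24.863) [heading=285, move]
Final: pos=(4.233,24.863), heading=285, 4 segment(s) drawn

Segment endpoints: x in {-1.954, 0, 1.039, 2.228, 5.4}, y in {-7.354, -5.179, 0, 2.327}
xmin=-1.954, ymin=-7.354, xmax=5.4, ymax=2.327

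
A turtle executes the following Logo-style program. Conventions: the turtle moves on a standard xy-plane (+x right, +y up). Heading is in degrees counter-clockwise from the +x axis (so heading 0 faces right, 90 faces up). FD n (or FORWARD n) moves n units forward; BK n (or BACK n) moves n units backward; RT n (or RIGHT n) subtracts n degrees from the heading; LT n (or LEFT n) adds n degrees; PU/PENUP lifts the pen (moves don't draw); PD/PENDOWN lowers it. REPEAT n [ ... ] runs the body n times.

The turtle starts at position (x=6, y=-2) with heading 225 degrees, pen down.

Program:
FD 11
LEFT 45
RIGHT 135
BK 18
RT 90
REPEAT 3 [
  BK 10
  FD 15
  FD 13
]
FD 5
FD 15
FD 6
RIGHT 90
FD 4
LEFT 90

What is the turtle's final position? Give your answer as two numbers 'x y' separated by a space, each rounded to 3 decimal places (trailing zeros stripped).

Executing turtle program step by step:
Start: pos=(6,-2), heading=225, pen down
FD 11: (6,-2) -> (-1.778,-9.778) [heading=225, draw]
LT 45: heading 225 -> 270
RT 135: heading 270 -> 135
BK 18: (-1.778,-9.778) -> (10.95,-22.506) [heading=135, draw]
RT 90: heading 135 -> 45
REPEAT 3 [
  -- iteration 1/3 --
  BK 10: (10.95,-22.506) -> (3.879,-29.577) [heading=45, draw]
  FD 15: (3.879,-29.577) -> (14.485,-18.971) [heading=45, draw]
  FD 13: (14.485,-18.971) -> (23.678,-9.778) [heading=45, draw]
  -- iteration 2/3 --
  BK 10: (23.678,-9.778) -> (16.607,-16.849) [heading=45, draw]
  FD 15: (16.607,-16.849) -> (27.213,-6.243) [heading=45, draw]
  FD 13: (27.213,-6.243) -> (36.406,2.95) [heading=45, draw]
  -- iteration 3/3 --
  BK 10: (36.406,2.95) -> (29.335,-4.121) [heading=45, draw]
  FD 15: (29.335,-4.121) -> (39.941,6.485) [heading=45, draw]
  FD 13: (39.941,6.485) -> (49.134,15.678) [heading=45, draw]
]
FD 5: (49.134,15.678) -> (52.669,19.213) [heading=45, draw]
FD 15: (52.669,19.213) -> (63.276,29.82) [heading=45, draw]
FD 6: (63.276,29.82) -> (67.518,34.062) [heading=45, draw]
RT 90: heading 45 -> 315
FD 4: (67.518,34.062) -> (70.347,31.234) [heading=315, draw]
LT 90: heading 315 -> 45
Final: pos=(70.347,31.234), heading=45, 15 segment(s) drawn

Answer: 70.347 31.234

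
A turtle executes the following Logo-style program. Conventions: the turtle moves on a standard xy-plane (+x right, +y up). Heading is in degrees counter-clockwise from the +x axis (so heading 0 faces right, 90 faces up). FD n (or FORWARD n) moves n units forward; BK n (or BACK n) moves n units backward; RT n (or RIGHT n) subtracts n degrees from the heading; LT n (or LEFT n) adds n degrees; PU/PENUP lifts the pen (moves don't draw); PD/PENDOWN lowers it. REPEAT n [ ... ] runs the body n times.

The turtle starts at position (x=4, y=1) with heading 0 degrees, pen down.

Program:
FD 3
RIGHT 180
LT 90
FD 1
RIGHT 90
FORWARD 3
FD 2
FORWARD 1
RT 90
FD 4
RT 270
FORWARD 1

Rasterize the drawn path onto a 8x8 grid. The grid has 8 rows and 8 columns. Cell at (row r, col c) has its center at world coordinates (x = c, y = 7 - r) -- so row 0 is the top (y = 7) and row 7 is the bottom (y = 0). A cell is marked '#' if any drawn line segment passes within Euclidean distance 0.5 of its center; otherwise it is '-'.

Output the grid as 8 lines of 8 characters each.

Answer: --------
--------
--------
##------
-#------
-#------
-#--####
-#######

Derivation:
Segment 0: (4,1) -> (7,1)
Segment 1: (7,1) -> (7,0)
Segment 2: (7,0) -> (4,-0)
Segment 3: (4,-0) -> (2,-0)
Segment 4: (2,-0) -> (1,-0)
Segment 5: (1,-0) -> (1,4)
Segment 6: (1,4) -> (-0,4)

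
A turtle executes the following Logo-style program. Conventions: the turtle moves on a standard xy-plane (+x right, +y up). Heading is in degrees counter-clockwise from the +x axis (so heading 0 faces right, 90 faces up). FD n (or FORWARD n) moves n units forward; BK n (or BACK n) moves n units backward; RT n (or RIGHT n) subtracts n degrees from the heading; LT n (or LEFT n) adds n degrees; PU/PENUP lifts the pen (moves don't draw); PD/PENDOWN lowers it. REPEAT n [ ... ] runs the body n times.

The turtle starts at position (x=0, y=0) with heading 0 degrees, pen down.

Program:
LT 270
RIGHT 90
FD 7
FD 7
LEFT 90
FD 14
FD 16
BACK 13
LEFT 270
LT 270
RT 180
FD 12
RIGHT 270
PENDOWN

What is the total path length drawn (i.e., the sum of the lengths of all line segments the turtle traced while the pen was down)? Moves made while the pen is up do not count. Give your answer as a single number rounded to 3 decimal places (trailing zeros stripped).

Executing turtle program step by step:
Start: pos=(0,0), heading=0, pen down
LT 270: heading 0 -> 270
RT 90: heading 270 -> 180
FD 7: (0,0) -> (-7,0) [heading=180, draw]
FD 7: (-7,0) -> (-14,0) [heading=180, draw]
LT 90: heading 180 -> 270
FD 14: (-14,0) -> (-14,-14) [heading=270, draw]
FD 16: (-14,-14) -> (-14,-30) [heading=270, draw]
BK 13: (-14,-30) -> (-14,-17) [heading=270, draw]
LT 270: heading 270 -> 180
LT 270: heading 180 -> 90
RT 180: heading 90 -> 270
FD 12: (-14,-17) -> (-14,-29) [heading=270, draw]
RT 270: heading 270 -> 0
PD: pen down
Final: pos=(-14,-29), heading=0, 6 segment(s) drawn

Segment lengths:
  seg 1: (0,0) -> (-7,0), length = 7
  seg 2: (-7,0) -> (-14,0), length = 7
  seg 3: (-14,0) -> (-14,-14), length = 14
  seg 4: (-14,-14) -> (-14,-30), length = 16
  seg 5: (-14,-30) -> (-14,-17), length = 13
  seg 6: (-14,-17) -> (-14,-29), length = 12
Total = 69

Answer: 69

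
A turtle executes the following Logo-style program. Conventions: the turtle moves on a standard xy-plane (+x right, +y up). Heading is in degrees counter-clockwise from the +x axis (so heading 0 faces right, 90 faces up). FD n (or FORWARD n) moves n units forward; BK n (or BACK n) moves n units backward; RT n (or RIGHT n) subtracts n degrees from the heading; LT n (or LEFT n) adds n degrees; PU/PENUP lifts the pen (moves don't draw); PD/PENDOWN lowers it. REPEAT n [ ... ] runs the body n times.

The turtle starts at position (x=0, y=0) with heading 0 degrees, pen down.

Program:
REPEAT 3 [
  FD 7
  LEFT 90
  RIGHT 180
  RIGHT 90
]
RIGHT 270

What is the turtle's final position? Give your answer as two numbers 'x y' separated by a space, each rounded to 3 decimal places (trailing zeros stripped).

Answer: 7 0

Derivation:
Executing turtle program step by step:
Start: pos=(0,0), heading=0, pen down
REPEAT 3 [
  -- iteration 1/3 --
  FD 7: (0,0) -> (7,0) [heading=0, draw]
  LT 90: heading 0 -> 90
  RT 180: heading 90 -> 270
  RT 90: heading 270 -> 180
  -- iteration 2/3 --
  FD 7: (7,0) -> (0,0) [heading=180, draw]
  LT 90: heading 180 -> 270
  RT 180: heading 270 -> 90
  RT 90: heading 90 -> 0
  -- iteration 3/3 --
  FD 7: (0,0) -> (7,0) [heading=0, draw]
  LT 90: heading 0 -> 90
  RT 180: heading 90 -> 270
  RT 90: heading 270 -> 180
]
RT 270: heading 180 -> 270
Final: pos=(7,0), heading=270, 3 segment(s) drawn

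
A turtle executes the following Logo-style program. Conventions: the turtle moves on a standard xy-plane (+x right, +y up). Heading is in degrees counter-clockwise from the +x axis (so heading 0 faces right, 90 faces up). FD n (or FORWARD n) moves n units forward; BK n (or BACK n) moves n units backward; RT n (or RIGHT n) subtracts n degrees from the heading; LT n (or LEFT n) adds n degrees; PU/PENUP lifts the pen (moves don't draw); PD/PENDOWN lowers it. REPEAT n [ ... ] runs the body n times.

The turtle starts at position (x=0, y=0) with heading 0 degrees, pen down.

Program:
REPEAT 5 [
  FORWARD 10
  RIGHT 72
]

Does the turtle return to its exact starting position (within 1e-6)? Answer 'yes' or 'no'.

Answer: yes

Derivation:
Executing turtle program step by step:
Start: pos=(0,0), heading=0, pen down
REPEAT 5 [
  -- iteration 1/5 --
  FD 10: (0,0) -> (10,0) [heading=0, draw]
  RT 72: heading 0 -> 288
  -- iteration 2/5 --
  FD 10: (10,0) -> (13.09,-9.511) [heading=288, draw]
  RT 72: heading 288 -> 216
  -- iteration 3/5 --
  FD 10: (13.09,-9.511) -> (5,-15.388) [heading=216, draw]
  RT 72: heading 216 -> 144
  -- iteration 4/5 --
  FD 10: (5,-15.388) -> (-3.09,-9.511) [heading=144, draw]
  RT 72: heading 144 -> 72
  -- iteration 5/5 --
  FD 10: (-3.09,-9.511) -> (0,0) [heading=72, draw]
  RT 72: heading 72 -> 0
]
Final: pos=(0,0), heading=0, 5 segment(s) drawn

Start position: (0, 0)
Final position: (0, 0)
Distance = 0; < 1e-6 -> CLOSED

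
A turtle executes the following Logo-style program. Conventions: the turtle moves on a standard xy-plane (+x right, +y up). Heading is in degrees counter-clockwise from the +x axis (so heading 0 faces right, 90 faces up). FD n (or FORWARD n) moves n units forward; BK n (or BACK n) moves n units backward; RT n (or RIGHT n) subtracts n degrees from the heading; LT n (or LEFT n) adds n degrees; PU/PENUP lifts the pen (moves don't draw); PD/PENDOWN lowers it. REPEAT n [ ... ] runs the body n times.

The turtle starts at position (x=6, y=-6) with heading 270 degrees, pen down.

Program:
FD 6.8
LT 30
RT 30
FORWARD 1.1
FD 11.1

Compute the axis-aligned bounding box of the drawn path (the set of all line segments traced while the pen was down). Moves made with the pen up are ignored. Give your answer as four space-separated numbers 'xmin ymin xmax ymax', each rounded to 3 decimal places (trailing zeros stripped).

Executing turtle program step by step:
Start: pos=(6,-6), heading=270, pen down
FD 6.8: (6,-6) -> (6,-12.8) [heading=270, draw]
LT 30: heading 270 -> 300
RT 30: heading 300 -> 270
FD 1.1: (6,-12.8) -> (6,-13.9) [heading=270, draw]
FD 11.1: (6,-13.9) -> (6,-25) [heading=270, draw]
Final: pos=(6,-25), heading=270, 3 segment(s) drawn

Segment endpoints: x in {6, 6, 6}, y in {-25, -13.9, -12.8, -6}
xmin=6, ymin=-25, xmax=6, ymax=-6

Answer: 6 -25 6 -6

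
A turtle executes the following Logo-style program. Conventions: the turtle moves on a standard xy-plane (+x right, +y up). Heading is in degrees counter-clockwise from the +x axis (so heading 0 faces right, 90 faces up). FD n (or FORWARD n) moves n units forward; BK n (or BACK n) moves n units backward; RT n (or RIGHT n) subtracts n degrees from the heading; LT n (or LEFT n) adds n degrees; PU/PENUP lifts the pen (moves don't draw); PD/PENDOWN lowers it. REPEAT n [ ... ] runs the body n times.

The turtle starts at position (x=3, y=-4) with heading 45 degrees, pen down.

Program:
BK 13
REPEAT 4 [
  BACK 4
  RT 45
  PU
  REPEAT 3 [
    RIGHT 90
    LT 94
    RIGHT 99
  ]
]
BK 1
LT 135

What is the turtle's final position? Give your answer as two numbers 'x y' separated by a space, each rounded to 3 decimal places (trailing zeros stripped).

Executing turtle program step by step:
Start: pos=(3,-4), heading=45, pen down
BK 13: (3,-4) -> (-6.192,-13.192) [heading=45, draw]
REPEAT 4 [
  -- iteration 1/4 --
  BK 4: (-6.192,-13.192) -> (-9.021,-16.021) [heading=45, draw]
  RT 45: heading 45 -> 0
  PU: pen up
  REPEAT 3 [
    -- iteration 1/3 --
    RT 90: heading 0 -> 270
    LT 94: heading 270 -> 4
    RT 99: heading 4 -> 265
    -- iteration 2/3 --
    RT 90: heading 265 -> 175
    LT 94: heading 175 -> 269
    RT 99: heading 269 -> 170
    -- iteration 3/3 --
    RT 90: heading 170 -> 80
    LT 94: heading 80 -> 174
    RT 99: heading 174 -> 75
  ]
  -- iteration 2/4 --
  BK 4: (-9.021,-16.021) -> (-10.056,-19.885) [heading=75, move]
  RT 45: heading 75 -> 30
  PU: pen up
  REPEAT 3 [
    -- iteration 1/3 --
    RT 90: heading 30 -> 300
    LT 94: heading 300 -> 34
    RT 99: heading 34 -> 295
    -- iteration 2/3 --
    RT 90: heading 295 -> 205
    LT 94: heading 205 -> 299
    RT 99: heading 299 -> 200
    -- iteration 3/3 --
    RT 90: heading 200 -> 110
    LT 94: heading 110 -> 204
    RT 99: heading 204 -> 105
  ]
  -- iteration 3/4 --
  BK 4: (-10.056,-19.885) -> (-9.021,-23.748) [heading=105, move]
  RT 45: heading 105 -> 60
  PU: pen up
  REPEAT 3 [
    -- iteration 1/3 --
    RT 90: heading 60 -> 330
    LT 94: heading 330 -> 64
    RT 99: heading 64 -> 325
    -- iteration 2/3 --
    RT 90: heading 325 -> 235
    LT 94: heading 235 -> 329
    RT 99: heading 329 -> 230
    -- iteration 3/3 --
    RT 90: heading 230 -> 140
    LT 94: heading 140 -> 234
    RT 99: heading 234 -> 135
  ]
  -- iteration 4/4 --
  BK 4: (-9.021,-23.748) -> (-6.192,-26.577) [heading=135, move]
  RT 45: heading 135 -> 90
  PU: pen up
  REPEAT 3 [
    -- iteration 1/3 --
    RT 90: heading 90 -> 0
    LT 94: heading 0 -> 94
    RT 99: heading 94 -> 355
    -- iteration 2/3 --
    RT 90: heading 355 -> 265
    LT 94: heading 265 -> 359
    RT 99: heading 359 -> 260
    -- iteration 3/3 --
    RT 90: heading 260 -> 170
    LT 94: heading 170 -> 264
    RT 99: heading 264 -> 165
  ]
]
BK 1: (-6.192,-26.577) -> (-5.226,-26.835) [heading=165, move]
LT 135: heading 165 -> 300
Final: pos=(-5.226,-26.835), heading=300, 2 segment(s) drawn

Answer: -5.226 -26.835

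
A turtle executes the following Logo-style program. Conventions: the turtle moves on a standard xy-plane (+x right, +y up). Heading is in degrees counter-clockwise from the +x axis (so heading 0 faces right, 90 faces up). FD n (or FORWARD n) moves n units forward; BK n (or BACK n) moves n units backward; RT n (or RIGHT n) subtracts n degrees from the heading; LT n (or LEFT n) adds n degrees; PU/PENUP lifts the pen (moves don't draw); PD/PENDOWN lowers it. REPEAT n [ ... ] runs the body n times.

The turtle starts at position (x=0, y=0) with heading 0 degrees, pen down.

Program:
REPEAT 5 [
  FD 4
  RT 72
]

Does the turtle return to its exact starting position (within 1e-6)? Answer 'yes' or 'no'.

Answer: yes

Derivation:
Executing turtle program step by step:
Start: pos=(0,0), heading=0, pen down
REPEAT 5 [
  -- iteration 1/5 --
  FD 4: (0,0) -> (4,0) [heading=0, draw]
  RT 72: heading 0 -> 288
  -- iteration 2/5 --
  FD 4: (4,0) -> (5.236,-3.804) [heading=288, draw]
  RT 72: heading 288 -> 216
  -- iteration 3/5 --
  FD 4: (5.236,-3.804) -> (2,-6.155) [heading=216, draw]
  RT 72: heading 216 -> 144
  -- iteration 4/5 --
  FD 4: (2,-6.155) -> (-1.236,-3.804) [heading=144, draw]
  RT 72: heading 144 -> 72
  -- iteration 5/5 --
  FD 4: (-1.236,-3.804) -> (0,0) [heading=72, draw]
  RT 72: heading 72 -> 0
]
Final: pos=(0,0), heading=0, 5 segment(s) drawn

Start position: (0, 0)
Final position: (0, 0)
Distance = 0; < 1e-6 -> CLOSED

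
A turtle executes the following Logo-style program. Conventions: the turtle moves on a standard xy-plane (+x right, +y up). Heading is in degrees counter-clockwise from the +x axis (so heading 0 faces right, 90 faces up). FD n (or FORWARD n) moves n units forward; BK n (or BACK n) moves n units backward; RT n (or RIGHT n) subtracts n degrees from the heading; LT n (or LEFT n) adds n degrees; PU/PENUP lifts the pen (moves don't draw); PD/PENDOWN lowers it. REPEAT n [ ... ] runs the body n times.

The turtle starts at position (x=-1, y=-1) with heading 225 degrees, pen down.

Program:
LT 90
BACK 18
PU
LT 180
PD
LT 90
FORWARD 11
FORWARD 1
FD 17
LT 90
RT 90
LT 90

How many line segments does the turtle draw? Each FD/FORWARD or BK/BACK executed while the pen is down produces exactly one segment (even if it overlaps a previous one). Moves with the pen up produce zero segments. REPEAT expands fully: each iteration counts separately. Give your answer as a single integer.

Answer: 4

Derivation:
Executing turtle program step by step:
Start: pos=(-1,-1), heading=225, pen down
LT 90: heading 225 -> 315
BK 18: (-1,-1) -> (-13.728,11.728) [heading=315, draw]
PU: pen up
LT 180: heading 315 -> 135
PD: pen down
LT 90: heading 135 -> 225
FD 11: (-13.728,11.728) -> (-21.506,3.95) [heading=225, draw]
FD 1: (-21.506,3.95) -> (-22.213,3.243) [heading=225, draw]
FD 17: (-22.213,3.243) -> (-34.234,-8.778) [heading=225, draw]
LT 90: heading 225 -> 315
RT 90: heading 315 -> 225
LT 90: heading 225 -> 315
Final: pos=(-34.234,-8.778), heading=315, 4 segment(s) drawn
Segments drawn: 4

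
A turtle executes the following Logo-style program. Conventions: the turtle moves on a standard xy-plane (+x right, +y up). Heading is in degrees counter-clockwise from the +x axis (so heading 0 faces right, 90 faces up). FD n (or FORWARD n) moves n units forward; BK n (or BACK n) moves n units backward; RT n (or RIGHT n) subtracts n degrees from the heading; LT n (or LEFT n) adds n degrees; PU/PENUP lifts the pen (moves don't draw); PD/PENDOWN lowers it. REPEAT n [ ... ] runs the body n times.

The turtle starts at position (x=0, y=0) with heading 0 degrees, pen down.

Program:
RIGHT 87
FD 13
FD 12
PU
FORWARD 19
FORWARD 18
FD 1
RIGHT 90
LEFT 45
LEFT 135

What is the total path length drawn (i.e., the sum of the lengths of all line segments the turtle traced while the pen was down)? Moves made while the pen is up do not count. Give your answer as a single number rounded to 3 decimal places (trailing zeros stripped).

Answer: 25

Derivation:
Executing turtle program step by step:
Start: pos=(0,0), heading=0, pen down
RT 87: heading 0 -> 273
FD 13: (0,0) -> (0.68,-12.982) [heading=273, draw]
FD 12: (0.68,-12.982) -> (1.308,-24.966) [heading=273, draw]
PU: pen up
FD 19: (1.308,-24.966) -> (2.303,-43.94) [heading=273, move]
FD 18: (2.303,-43.94) -> (3.245,-61.915) [heading=273, move]
FD 1: (3.245,-61.915) -> (3.297,-62.914) [heading=273, move]
RT 90: heading 273 -> 183
LT 45: heading 183 -> 228
LT 135: heading 228 -> 3
Final: pos=(3.297,-62.914), heading=3, 2 segment(s) drawn

Segment lengths:
  seg 1: (0,0) -> (0.68,-12.982), length = 13
  seg 2: (0.68,-12.982) -> (1.308,-24.966), length = 12
Total = 25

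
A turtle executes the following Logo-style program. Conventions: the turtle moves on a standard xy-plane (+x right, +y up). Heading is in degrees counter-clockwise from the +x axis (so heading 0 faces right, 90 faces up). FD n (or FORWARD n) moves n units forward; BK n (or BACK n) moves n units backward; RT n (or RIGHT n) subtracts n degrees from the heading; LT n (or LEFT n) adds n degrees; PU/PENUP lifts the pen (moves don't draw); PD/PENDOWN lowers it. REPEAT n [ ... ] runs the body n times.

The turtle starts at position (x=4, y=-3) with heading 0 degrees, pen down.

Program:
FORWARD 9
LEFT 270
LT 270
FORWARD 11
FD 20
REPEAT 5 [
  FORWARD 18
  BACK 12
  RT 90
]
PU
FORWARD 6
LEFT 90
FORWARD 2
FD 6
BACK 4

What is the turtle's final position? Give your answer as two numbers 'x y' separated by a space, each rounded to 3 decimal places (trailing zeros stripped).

Executing turtle program step by step:
Start: pos=(4,-3), heading=0, pen down
FD 9: (4,-3) -> (13,-3) [heading=0, draw]
LT 270: heading 0 -> 270
LT 270: heading 270 -> 180
FD 11: (13,-3) -> (2,-3) [heading=180, draw]
FD 20: (2,-3) -> (-18,-3) [heading=180, draw]
REPEAT 5 [
  -- iteration 1/5 --
  FD 18: (-18,-3) -> (-36,-3) [heading=180, draw]
  BK 12: (-36,-3) -> (-24,-3) [heading=180, draw]
  RT 90: heading 180 -> 90
  -- iteration 2/5 --
  FD 18: (-24,-3) -> (-24,15) [heading=90, draw]
  BK 12: (-24,15) -> (-24,3) [heading=90, draw]
  RT 90: heading 90 -> 0
  -- iteration 3/5 --
  FD 18: (-24,3) -> (-6,3) [heading=0, draw]
  BK 12: (-6,3) -> (-18,3) [heading=0, draw]
  RT 90: heading 0 -> 270
  -- iteration 4/5 --
  FD 18: (-18,3) -> (-18,-15) [heading=270, draw]
  BK 12: (-18,-15) -> (-18,-3) [heading=270, draw]
  RT 90: heading 270 -> 180
  -- iteration 5/5 --
  FD 18: (-18,-3) -> (-36,-3) [heading=180, draw]
  BK 12: (-36,-3) -> (-24,-3) [heading=180, draw]
  RT 90: heading 180 -> 90
]
PU: pen up
FD 6: (-24,-3) -> (-24,3) [heading=90, move]
LT 90: heading 90 -> 180
FD 2: (-24,3) -> (-26,3) [heading=180, move]
FD 6: (-26,3) -> (-32,3) [heading=180, move]
BK 4: (-32,3) -> (-28,3) [heading=180, move]
Final: pos=(-28,3), heading=180, 13 segment(s) drawn

Answer: -28 3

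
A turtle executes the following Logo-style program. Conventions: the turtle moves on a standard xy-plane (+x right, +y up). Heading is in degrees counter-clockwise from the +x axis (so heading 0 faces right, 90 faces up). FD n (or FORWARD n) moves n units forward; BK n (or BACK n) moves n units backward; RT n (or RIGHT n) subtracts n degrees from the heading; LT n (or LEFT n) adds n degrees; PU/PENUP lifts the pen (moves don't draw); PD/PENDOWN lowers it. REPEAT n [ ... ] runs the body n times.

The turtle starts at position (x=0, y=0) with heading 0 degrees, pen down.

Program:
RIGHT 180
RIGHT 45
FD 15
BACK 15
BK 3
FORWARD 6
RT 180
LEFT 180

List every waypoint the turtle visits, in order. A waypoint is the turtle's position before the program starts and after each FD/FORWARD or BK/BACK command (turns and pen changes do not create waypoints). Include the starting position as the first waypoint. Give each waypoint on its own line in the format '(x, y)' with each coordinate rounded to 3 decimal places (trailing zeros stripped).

Executing turtle program step by step:
Start: pos=(0,0), heading=0, pen down
RT 180: heading 0 -> 180
RT 45: heading 180 -> 135
FD 15: (0,0) -> (-10.607,10.607) [heading=135, draw]
BK 15: (-10.607,10.607) -> (0,0) [heading=135, draw]
BK 3: (0,0) -> (2.121,-2.121) [heading=135, draw]
FD 6: (2.121,-2.121) -> (-2.121,2.121) [heading=135, draw]
RT 180: heading 135 -> 315
LT 180: heading 315 -> 135
Final: pos=(-2.121,2.121), heading=135, 4 segment(s) drawn
Waypoints (5 total):
(0, 0)
(-10.607, 10.607)
(0, 0)
(2.121, -2.121)
(-2.121, 2.121)

Answer: (0, 0)
(-10.607, 10.607)
(0, 0)
(2.121, -2.121)
(-2.121, 2.121)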